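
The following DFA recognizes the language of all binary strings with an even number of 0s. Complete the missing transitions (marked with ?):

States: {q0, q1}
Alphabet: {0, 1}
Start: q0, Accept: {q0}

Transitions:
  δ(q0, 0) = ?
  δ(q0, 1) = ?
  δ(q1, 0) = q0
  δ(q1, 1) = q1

What each state remembers (consistent with the given transitions and accept states):
  q0: an even number of 0s has been read so far
  q1: an odd number of 0s has been read so far
Filling in the missing entries:
  δ(q0, 0): in q0 (an even number of 0s has been read so far), after reading 0 we have: an odd number of 0s has been read so far → q1
  δ(q0, 1): in q0 (an even number of 0s has been read so far), after reading 1 we have: an even number of 0s has been read so far → q0

Final answer: δ(q0, 0) = q1; δ(q0, 1) = q0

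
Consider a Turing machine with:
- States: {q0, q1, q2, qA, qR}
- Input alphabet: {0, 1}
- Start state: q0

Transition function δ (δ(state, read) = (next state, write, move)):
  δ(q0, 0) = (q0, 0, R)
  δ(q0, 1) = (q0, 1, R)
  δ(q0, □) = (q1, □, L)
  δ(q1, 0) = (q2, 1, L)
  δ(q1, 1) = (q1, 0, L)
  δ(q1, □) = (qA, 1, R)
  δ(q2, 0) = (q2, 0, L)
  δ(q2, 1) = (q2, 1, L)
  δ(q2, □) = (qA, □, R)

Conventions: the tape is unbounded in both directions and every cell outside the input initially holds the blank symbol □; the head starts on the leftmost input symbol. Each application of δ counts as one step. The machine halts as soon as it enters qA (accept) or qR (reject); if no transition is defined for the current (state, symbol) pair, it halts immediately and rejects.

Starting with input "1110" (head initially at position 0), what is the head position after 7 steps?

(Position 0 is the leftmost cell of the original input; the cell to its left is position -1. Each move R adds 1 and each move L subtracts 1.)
Step 0: [q0]1110 (head at position 0)
Step 1: δ(q0, 1) = (q0, 1, R)  ⊢  1[q0]110 (head at position 1)
Step 2: δ(q0, 1) = (q0, 1, R)  ⊢  11[q0]10 (head at position 2)
Step 3: δ(q0, 1) = (q0, 1, R)  ⊢  111[q0]0 (head at position 3)
Step 4: δ(q0, 0) = (q0, 0, R)  ⊢  1110[q0]□ (head at position 4)
Step 5: δ(q0, □) = (q1, □, L)  ⊢  111[q1]0□ (head at position 3)
Step 6: δ(q1, 0) = (q2, 1, L)  ⊢  11[q2]11□ (head at position 2)
Step 7: δ(q2, 1) = (q2, 1, L)  ⊢  1[q2]111□ (head at position 1)
Head position after 7 steps: 1

Final answer: Position 1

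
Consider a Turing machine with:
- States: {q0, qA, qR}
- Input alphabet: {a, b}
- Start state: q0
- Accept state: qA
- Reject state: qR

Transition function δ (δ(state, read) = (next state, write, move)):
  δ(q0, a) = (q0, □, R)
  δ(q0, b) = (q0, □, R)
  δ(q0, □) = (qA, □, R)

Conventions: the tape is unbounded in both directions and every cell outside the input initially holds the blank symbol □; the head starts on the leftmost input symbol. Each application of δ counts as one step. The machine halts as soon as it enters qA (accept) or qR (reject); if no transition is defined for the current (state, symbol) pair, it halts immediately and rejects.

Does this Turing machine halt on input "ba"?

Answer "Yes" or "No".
Step 0: [q0]ba (head at position 0)
Step 1: δ(q0, b) = (q0, □, R)  ⊢  □[q0]a (head at position 1)
Step 2: δ(q0, a) = (q0, □, R)  ⊢  □□[q0]□ (head at position 2)
Step 3: δ(q0, □) = (qA, □, R)  ⊢  □□□[qA]□ (head at position 3)
The machine is in qA, so it halts and accepts.
It halts after 3 steps.

Final answer: Yes - halts after 3 steps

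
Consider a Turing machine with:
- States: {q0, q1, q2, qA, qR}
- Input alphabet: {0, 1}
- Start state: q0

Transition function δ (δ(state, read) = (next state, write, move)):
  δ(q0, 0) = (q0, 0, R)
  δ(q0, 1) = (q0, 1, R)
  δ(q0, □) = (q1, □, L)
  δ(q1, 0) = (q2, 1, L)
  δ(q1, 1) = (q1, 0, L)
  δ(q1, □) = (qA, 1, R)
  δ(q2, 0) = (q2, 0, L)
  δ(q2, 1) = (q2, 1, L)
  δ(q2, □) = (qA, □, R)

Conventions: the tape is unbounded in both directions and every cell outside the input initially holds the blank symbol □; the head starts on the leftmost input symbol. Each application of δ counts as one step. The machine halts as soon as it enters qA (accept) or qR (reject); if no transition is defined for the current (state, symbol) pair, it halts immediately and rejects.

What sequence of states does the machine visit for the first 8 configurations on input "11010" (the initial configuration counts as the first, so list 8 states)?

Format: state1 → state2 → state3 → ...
Step 0: [q0]11010 (head at position 0)
Step 1: δ(q0, 1) = (q0, 1, R)  ⊢  1[q0]1010 (head at position 1)
Step 2: δ(q0, 1) = (q0, 1, R)  ⊢  11[q0]010 (head at position 2)
Step 3: δ(q0, 0) = (q0, 0, R)  ⊢  110[q0]10 (head at position 3)
Step 4: δ(q0, 1) = (q0, 1, R)  ⊢  1101[q0]0 (head at position 4)
Step 5: δ(q0, 0) = (q0, 0, R)  ⊢  11010[q0]□ (head at position 5)
Step 6: δ(q0, □) = (q1, □, L)  ⊢  1101[q1]0□ (head at position 4)
Step 7: δ(q1, 0) = (q2, 1, L)  ⊢  110[q2]11□ (head at position 3)
Reading off the states of these 8 configurations: q0 → q0 → q0 → q0 → q0 → q0 → q1 → q2

Final answer: q0 → q0 → q0 → q0 → q0 → q0 → q1 → q2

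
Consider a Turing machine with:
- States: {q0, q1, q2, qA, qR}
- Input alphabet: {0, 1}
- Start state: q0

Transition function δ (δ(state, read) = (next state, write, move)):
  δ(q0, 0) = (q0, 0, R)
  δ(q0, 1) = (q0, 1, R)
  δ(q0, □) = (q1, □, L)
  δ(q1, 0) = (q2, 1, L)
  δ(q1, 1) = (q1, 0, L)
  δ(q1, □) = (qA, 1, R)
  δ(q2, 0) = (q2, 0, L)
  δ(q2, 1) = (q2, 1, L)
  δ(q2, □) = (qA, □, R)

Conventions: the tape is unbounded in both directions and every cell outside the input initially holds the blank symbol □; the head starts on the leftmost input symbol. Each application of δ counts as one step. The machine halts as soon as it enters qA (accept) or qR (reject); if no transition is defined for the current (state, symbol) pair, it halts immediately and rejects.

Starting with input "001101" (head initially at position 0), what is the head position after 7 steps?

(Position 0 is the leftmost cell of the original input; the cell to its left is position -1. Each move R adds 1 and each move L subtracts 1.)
Step 0: [q0]001101 (head at position 0)
Step 1: δ(q0, 0) = (q0, 0, R)  ⊢  0[q0]01101 (head at position 1)
Step 2: δ(q0, 0) = (q0, 0, R)  ⊢  00[q0]1101 (head at position 2)
Step 3: δ(q0, 1) = (q0, 1, R)  ⊢  001[q0]101 (head at position 3)
Step 4: δ(q0, 1) = (q0, 1, R)  ⊢  0011[q0]01 (head at position 4)
Step 5: δ(q0, 0) = (q0, 0, R)  ⊢  00110[q0]1 (head at position 5)
Step 6: δ(q0, 1) = (q0, 1, R)  ⊢  001101[q0]□ (head at position 6)
Step 7: δ(q0, □) = (q1, □, L)  ⊢  00110[q1]1□ (head at position 5)
Head position after 7 steps: 5

Final answer: Position 5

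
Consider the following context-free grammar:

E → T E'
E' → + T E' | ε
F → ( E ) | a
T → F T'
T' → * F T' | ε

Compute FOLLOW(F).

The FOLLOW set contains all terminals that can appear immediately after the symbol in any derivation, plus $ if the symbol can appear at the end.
Useful FIRST sets: FIRST(E') = {+, ε}, FIRST(T') = {*, ε} (both E' and T' are nullable).
FOLLOW(E): E is the start symbol → $; E appears in F → ( E ) followed by ')' → FOLLOW(E) = {), $}.
FOLLOW(E'): E' appears at the right end of E → T E' and of E' → + T E', so FOLLOW(E') ⊇ FOLLOW(E) (the second occurrence adds nothing new). FOLLOW(E') = {), $}.
FOLLOW(T): in E → T E' and E' → + T E', T is followed by E': add FIRST(E') minus ε = {+}; since E' is nullable, also add FOLLOW(E) and FOLLOW(E') = {), $}. FOLLOW(T) = {+, ), $}.
FOLLOW(T'): T' appears at the right end of T → F T' and of T' → * F T', so FOLLOW(T') = FOLLOW(T) = {+, ), $}.
FOLLOW(F): in T → F T' and T' → * F T', F is followed by T': add FIRST(T') minus ε = {*}; since T' is nullable, also add FOLLOW(T) and FOLLOW(T') = {+, ), $}. FOLLOW(F) = {*, +, ), $}.

Final answer: {$, ), *, +}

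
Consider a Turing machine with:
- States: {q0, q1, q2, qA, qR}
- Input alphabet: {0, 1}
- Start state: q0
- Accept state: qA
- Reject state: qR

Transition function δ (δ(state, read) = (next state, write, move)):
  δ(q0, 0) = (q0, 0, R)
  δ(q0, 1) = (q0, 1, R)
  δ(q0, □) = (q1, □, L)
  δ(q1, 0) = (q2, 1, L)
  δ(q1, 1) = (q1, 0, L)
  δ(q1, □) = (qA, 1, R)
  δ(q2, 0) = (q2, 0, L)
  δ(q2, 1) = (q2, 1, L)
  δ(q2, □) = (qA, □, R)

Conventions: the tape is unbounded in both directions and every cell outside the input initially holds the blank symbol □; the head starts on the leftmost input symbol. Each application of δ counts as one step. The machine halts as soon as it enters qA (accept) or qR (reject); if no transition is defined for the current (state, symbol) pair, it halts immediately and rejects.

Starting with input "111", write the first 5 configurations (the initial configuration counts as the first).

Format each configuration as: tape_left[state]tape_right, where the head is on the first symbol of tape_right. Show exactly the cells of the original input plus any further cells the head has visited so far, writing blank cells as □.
Step 0: [q0]111 (head at position 0)
Step 1: δ(q0, 1) = (q0, 1, R)  ⊢  1[q0]11 (head at position 1)
Step 2: δ(q0, 1) = (q0, 1, R)  ⊢  11[q0]1 (head at position 2)
Step 3: δ(q0, 1) = (q0, 1, R)  ⊢  111[q0]□ (head at position 3)
Step 4: δ(q0, □) = (q1, □, L)  ⊢  11[q1]1□ (head at position 2)

Final answer: [q0]111 ⊢ 1[q0]11 ⊢ 11[q0]1 ⊢ 111[q0]□ ⊢ 11[q1]1□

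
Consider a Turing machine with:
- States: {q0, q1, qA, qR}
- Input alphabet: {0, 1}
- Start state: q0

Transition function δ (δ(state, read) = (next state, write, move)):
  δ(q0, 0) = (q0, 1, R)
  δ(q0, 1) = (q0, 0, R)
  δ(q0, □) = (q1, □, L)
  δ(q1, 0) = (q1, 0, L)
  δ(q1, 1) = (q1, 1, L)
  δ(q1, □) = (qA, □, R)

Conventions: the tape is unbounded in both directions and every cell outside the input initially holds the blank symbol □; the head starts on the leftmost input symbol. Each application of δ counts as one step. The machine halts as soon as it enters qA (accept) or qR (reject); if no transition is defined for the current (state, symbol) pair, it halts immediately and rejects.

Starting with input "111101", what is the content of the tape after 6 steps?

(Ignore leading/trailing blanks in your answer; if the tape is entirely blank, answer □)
Step 0: [q0]111101 (head at position 0)
Step 1: δ(q0, 1) = (q0, 0, R)  ⊢  0[q0]11101 (head at position 1)
Step 2: δ(q0, 1) = (q0, 0, R)  ⊢  00[q0]1101 (head at position 2)
Step 3: δ(q0, 1) = (q0, 0, R)  ⊢  000[q0]101 (head at position 3)
Step 4: δ(q0, 1) = (q0, 0, R)  ⊢  0000[q0]01 (head at position 4)
Step 5: δ(q0, 0) = (q0, 1, R)  ⊢  00001[q0]1 (head at position 5)
Step 6: δ(q0, 1) = (q0, 0, R)  ⊢  000010[q0]□ (head at position 6)
Tape after 6 steps (ignoring surrounding blanks): 000010

Final answer: Tape: 000010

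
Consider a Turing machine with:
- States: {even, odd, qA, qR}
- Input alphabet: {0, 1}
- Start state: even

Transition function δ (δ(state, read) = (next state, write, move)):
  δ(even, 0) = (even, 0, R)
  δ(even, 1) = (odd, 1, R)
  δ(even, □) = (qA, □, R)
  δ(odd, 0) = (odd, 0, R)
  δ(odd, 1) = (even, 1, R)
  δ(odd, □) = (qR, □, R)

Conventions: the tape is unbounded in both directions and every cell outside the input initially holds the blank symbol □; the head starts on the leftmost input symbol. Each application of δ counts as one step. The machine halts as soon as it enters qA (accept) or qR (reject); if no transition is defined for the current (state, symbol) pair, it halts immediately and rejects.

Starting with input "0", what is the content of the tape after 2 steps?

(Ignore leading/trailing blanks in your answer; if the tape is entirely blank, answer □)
Step 0: [even]0 (head at position 0)
Step 1: δ(even, 0) = (even, 0, R)  ⊢  0[even]□ (head at position 1)
Step 2: δ(even, □) = (qA, □, R)  ⊢  0□[qA]□ (head at position 2)
Tape after 2 steps (ignoring surrounding blanks): 0

Final answer: Tape: 0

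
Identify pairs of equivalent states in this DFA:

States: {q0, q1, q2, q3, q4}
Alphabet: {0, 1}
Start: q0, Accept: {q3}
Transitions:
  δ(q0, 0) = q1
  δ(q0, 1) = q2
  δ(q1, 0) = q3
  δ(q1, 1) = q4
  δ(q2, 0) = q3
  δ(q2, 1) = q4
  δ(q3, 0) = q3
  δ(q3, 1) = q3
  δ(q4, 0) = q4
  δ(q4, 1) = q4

Using the table-filling algorithm:
Round 0 – mark pairs where exactly one state is accepting: (q0,q3), (q1,q3), (q2,q3), (q3,q4)
Round 1 – newly marked: (q0,q1) [on 0: q1 vs q3, already marked]; (q0,q2) [on 0: q1 vs q3, already marked]; (q1,q4) [on 0: q3 vs q4, already marked]; (q2,q4) [on 0: q3 vs q4, already marked]
Round 2 – newly marked: (q0,q4) [on 0: q1 vs q4, already marked]
No further pairs can be marked.
(q1, q2) unmarked: δ(q1,0)=q3, δ(q2,0)=q3; δ(q1,1)=q4, δ(q2,1)=q4 → equivalent
Equivalent pairs: (q1, q2)

Final answer: Equivalent pairs: (q1, q2)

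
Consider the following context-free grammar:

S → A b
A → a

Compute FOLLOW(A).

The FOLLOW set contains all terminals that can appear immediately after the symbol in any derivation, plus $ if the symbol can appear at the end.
A occurs only in S → A b, where it is immediately followed by the terminal b. So FOLLOW(A) = {b}.

Final answer: {b}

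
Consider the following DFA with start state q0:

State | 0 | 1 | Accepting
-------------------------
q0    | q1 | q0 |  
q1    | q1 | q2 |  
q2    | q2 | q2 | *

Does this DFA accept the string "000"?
Start in q0.
Read '0': q0 → q1
Read '0': q1 → q1
Read '0': q1 → q1
Final state q1 is not accepting, so the string is rejected.

Final answer: No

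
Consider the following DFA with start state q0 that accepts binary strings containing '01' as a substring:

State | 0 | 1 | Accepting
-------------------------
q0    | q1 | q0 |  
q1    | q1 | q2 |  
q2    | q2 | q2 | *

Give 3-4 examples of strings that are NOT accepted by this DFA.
Any strings that end in a non-accepting state work; for example:
"1": q0 → q0; q0 is not accepting → rejected
"111": q0 → q0 → q0 → q0; q0 is not accepting → rejected
"1100": q0 → q0 → q0 → q1 → q1; q1 is not accepting → rejected
"1111": q0 → q0 → q0 → q0 → q0; q0 is not accepting → rejected

Final answer: "1", "111", "1100", "1111"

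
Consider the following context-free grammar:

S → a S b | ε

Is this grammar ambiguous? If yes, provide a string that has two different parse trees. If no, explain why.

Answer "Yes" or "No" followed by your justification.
At every step exactly one production applies: if the remaining string to generate is non-empty it starts with a and ends with b, forcing S → a S b; if it is empty, S → ε is forced. Hence each string a^n b^n has exactly one derivation (S → a S b applied n times, then S → ε) and one parse tree.

Final answer: No - the grammar is unambiguous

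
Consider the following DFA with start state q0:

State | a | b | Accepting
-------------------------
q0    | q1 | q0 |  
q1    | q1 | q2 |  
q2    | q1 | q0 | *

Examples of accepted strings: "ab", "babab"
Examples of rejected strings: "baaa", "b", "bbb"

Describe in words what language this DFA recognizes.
strings over {a,b} ending with 'ab'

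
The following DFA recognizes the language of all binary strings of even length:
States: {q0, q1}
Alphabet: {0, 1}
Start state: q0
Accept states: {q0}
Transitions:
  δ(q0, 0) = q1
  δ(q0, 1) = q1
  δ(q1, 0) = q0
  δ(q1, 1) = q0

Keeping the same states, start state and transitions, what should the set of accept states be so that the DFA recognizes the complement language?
The DFA is complete (every state has a transition on every symbol), so the complement
is recognized by the same DFA with accepting and non-accepting states swapped.
Original accept states: {q0}
Complement accept states = All states - Original accept states
= {q0, q1} - {q0}
= {q1}
Complement language: strings of ODD length

Final answer: {q1}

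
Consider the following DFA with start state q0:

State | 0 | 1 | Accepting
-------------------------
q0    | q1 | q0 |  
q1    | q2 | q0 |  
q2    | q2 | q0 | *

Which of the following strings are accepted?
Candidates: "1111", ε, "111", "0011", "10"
"1111": q0 → q0 → q0 → q0 → q0; q0 is not accepting → rejected
ε: q0; q0 is not accepting → rejected
"111": q0 → q0 → q0 → q0; q0 is not accepting → rejected
"0011": q0 → q1 → q2 → q0 → q0; q0 is not accepting → rejected
"10": q0 → q0 → q1; q1 is not accepting → rejected

Final answer: None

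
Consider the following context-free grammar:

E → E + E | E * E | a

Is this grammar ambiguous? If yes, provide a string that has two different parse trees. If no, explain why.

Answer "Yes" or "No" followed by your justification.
Two different leftmost derivations of a + a * a:
  (1) E ⇒ E + E ⇒ a + E ⇒ a + E * E ⇒ a + a * E ⇒ a + a * a   (tree groups a + (a * a))
  (2) E ⇒ E * E ⇒ E + E * E ⇒ a + E * E ⇒ a + a * E ⇒ a + a * a   (tree groups (a + a) * a)
Two distinct leftmost derivations = two distinct parse trees, so the grammar is ambiguous.

Final answer: Yes - the string 'a + a * a' has two distinct leftmost derivations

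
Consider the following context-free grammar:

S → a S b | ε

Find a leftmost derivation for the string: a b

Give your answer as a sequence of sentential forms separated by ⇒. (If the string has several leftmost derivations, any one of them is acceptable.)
Start with S.
Step 1: the leftmost non-terminal is S; apply S → a S b:  a S b
Step 2: the leftmost non-terminal is S; apply S → ε:  a b

Final answer: S ⇒ a S b ⇒ a b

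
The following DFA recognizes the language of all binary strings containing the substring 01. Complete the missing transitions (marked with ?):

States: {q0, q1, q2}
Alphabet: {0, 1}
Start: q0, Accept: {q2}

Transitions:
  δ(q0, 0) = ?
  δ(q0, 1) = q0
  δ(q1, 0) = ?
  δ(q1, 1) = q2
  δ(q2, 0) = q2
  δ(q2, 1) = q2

What each state remembers (consistent with the given transitions and accept states):
  q0: 01 not seen yet and the last symbol was not 0
  q1: 01 not seen yet and the last symbol was 0
  q2: the substring 01 has already been seen
Filling in the missing entries:
  δ(q0, 0): in q0 (01 not seen yet and the last symbol was not 0), after reading 0 we have: 01 not seen yet and the last symbol was 0 → q1
  δ(q1, 0): in q1 (01 not seen yet and the last symbol was 0), after reading 0 we have: 01 not seen yet and the last symbol was 0 → q1

Final answer: δ(q0, 0) = q1; δ(q1, 0) = q1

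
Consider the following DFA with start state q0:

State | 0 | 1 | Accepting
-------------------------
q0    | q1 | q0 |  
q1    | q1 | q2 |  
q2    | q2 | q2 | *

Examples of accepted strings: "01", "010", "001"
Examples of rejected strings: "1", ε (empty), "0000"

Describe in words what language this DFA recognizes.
binary strings containing '01' as a substring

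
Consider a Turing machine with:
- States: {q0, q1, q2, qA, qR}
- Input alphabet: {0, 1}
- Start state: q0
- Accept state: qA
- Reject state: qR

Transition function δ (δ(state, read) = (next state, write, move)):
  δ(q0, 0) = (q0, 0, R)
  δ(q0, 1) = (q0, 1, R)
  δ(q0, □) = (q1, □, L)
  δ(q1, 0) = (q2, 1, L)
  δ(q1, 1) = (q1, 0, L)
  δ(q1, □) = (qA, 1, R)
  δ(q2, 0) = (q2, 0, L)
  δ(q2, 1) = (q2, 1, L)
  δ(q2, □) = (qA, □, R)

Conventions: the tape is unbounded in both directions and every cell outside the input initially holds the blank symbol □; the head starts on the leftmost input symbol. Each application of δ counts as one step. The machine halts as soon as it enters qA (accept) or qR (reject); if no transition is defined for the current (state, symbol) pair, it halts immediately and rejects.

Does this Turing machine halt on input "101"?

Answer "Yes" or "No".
Step 0: [q0]101 (head at position 0)
Step 1: δ(q0, 1) = (q0, 1, R)  ⊢  1[q0]01 (head at position 1)
Step 2: δ(q0, 0) = (q0, 0, R)  ⊢  10[q0]1 (head at position 2)
Step 3: δ(q0, 1) = (q0, 1, R)  ⊢  101[q0]□ (head at position 3)
Step 4: δ(q0, □) = (q1, □, L)  ⊢  10[q1]1□ (head at position 2)
Step 5: δ(q1, 1) = (q1, 0, L)  ⊢  1[q1]00□ (head at position 1)
Step 6: δ(q1, 0) = (q2, 1, L)  ⊢  [q2]110□ (head at position 0)
Step 7: δ(q2, 1) = (q2, 1, L)  ⊢  [q2]□110□ (head at position -1)
Step 8: δ(q2, □) = (qA, □, R)  ⊢  □[qA]110□ (head at position 0)
The machine is in qA, so it halts and accepts.
It halts after 8 steps.

Final answer: Yes - halts after 8 steps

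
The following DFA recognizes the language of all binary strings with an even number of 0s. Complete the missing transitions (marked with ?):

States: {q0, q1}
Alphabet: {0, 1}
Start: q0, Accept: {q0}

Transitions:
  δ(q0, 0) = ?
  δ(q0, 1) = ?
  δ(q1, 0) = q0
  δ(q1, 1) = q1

What each state remembers (consistent with the given transitions and accept states):
  q0: an even number of 0s has been read so far
  q1: an odd number of 0s has been read so far
Filling in the missing entries:
  δ(q0, 0): in q0 (an even number of 0s has been read so far), after reading 0 we have: an odd number of 0s has been read so far → q1
  δ(q0, 1): in q0 (an even number of 0s has been read so far), after reading 1 we have: an even number of 0s has been read so far → q0

Final answer: δ(q0, 0) = q1; δ(q0, 1) = q0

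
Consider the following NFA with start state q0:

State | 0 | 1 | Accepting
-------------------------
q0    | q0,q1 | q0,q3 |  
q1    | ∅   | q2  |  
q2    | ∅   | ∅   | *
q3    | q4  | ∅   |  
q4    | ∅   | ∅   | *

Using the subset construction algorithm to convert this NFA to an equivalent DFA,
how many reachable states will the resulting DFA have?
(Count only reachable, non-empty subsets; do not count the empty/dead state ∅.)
Start subset: {q0}
{q0}: on 0 → {q0, q1}, on 1 → {q0, q3}
{q0, q1}: on 0 → {q0, q1}, on 1 → {q0, q2, q3}
{q0, q3}: on 0 → {q0, q1, q4}, on 1 → {q0, q3}
{q0, q2, q3}: on 0 → {q0, q1, q4}, on 1 → {q0, q3}
{q0, q1, q4}: on 0 → {q0, q1}, on 1 → {q0, q2, q3}
Reachable non-empty subsets: {q0}, {q0, q1}, {q0, q3}, {q0, q2, q3}, {q0, q1, q4} — 5 in total.

Final answer: 5 states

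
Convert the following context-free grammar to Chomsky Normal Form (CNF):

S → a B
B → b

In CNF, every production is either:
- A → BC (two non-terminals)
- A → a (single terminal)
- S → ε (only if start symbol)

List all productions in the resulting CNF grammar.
The grammar has no ε-productions or unit productions to eliminate.
S → a B has terminal a in a right-hand side of length ≥ 2: introduce T_a → a and use T_a in place of a.
B → b is already in CNF (single terminal) – keep it.
S → a B becomes S → T_a B.
Resulting CNF grammar (3 productions): T_a → a; B → b; S → T_a B

Final answer: T_a → a; B → b; S → T_a B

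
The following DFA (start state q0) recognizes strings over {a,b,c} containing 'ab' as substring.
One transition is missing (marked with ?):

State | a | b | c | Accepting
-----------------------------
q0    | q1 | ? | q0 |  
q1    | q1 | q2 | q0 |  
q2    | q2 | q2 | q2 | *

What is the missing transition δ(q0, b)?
q0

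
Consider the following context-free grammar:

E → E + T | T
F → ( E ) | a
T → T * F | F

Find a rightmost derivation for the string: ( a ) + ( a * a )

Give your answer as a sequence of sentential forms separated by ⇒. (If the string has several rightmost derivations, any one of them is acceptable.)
Start with E.
Step 1: the rightmost non-terminal is E; apply E → E + T:  E + T
Step 2: the rightmost non-terminal is T; apply T → F:  E + F
Step 3: the rightmost non-terminal is F; apply F → ( E ):  E + ( E )
Step 4: the rightmost non-terminal is E; apply E → T:  E + ( T )
Step 5: the rightmost non-terminal is T; apply T → T * F:  E + ( T * F )
Step 6: the rightmost non-terminal is F; apply F → a:  E + ( T * a )
Step 7: the rightmost non-terminal is T; apply T → F:  E + ( F * a )
Step 8: the rightmost non-terminal is F; apply F → a:  E + ( a * a )
Step 9: the rightmost non-terminal is E; apply E → T:  T + ( a * a )
Step 10: the rightmost non-terminal is T; apply T → F:  F + ( a * a )
Step 11: the rightmost non-terminal is F; apply F → ( E ):  ( E ) + ( a * a )
Step 12: the rightmost non-terminal is E; apply E → T:  ( T ) + ( a * a )
Step 13: the rightmost non-terminal is T; apply T → F:  ( F ) + ( a * a )
Step 14: the rightmost non-terminal is F; apply F → a:  ( a ) + ( a * a )

Final answer: E ⇒ E + T ⇒ E + F ⇒ E + ( E ) ⇒ E + ( T ) ⇒ E + ( T * F ) ⇒ E + ( T * a ) ⇒ E + ( F * a ) ⇒ E + ( a * a ) ⇒ T + ( a * a ) ⇒ F + ( a * a ) ⇒ ( E ) + ( a * a ) ⇒ ( T ) + ( a * a ) ⇒ ( F ) + ( a * a ) ⇒ ( a ) + ( a * a )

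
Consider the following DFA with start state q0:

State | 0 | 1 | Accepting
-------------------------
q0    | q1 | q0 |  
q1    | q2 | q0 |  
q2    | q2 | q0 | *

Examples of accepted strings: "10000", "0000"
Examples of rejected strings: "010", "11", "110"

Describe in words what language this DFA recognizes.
binary strings ending with '00'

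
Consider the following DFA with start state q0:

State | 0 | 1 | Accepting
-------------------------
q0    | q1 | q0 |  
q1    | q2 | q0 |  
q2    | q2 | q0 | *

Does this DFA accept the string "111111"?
Start in q0.
Read '1': q0 → q0
Read '1': q0 → q0
Read '1': q0 → q0
Read '1': q0 → q0
Read '1': q0 → q0
Read '1': q0 → q0
Final state q0 is not accepting, so the string is rejected.

Final answer: No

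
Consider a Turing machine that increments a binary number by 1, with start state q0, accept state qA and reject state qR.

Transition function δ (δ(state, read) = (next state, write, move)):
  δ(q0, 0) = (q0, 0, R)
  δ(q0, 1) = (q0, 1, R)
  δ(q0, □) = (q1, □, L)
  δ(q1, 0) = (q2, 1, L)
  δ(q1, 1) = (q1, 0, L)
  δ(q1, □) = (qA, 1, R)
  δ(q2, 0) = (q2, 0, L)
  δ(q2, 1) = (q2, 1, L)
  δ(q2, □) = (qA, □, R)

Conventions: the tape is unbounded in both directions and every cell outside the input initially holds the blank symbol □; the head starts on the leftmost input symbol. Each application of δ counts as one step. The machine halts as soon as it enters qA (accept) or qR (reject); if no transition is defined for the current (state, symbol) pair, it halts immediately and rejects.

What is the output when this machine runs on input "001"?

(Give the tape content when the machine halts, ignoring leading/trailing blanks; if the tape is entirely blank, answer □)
Step 0: [q0]001 (head at position 0)
Step 1: δ(q0, 0) = (q0, 0, R)  ⊢  0[q0]01 (head at position 1)
Step 2: δ(q0, 0) = (q0, 0, R)  ⊢  00[q0]1 (head at position 2)
Step 3: δ(q0, 1) = (q0, 1, R)  ⊢  001[q0]□ (head at position 3)
Step 4: δ(q0, □) = (q1, □, L)  ⊢  00[q1]1□ (head at position 2)
Step 5: δ(q1, 1) = (q1, 0, L)  ⊢  0[q1]00□ (head at position 1)
Step 6: δ(q1, 0) = (q2, 1, L)  ⊢  [q2]010□ (head at position 0)
Step 7: δ(q2, 0) = (q2, 0, L)  ⊢  [q2]□010□ (head at position -1)
Step 8: δ(q2, □) = (qA, □, R)  ⊢  □[qA]010□ (head at position 0)
The machine is in qA, so it halts and accepts.
Tape content when halted (ignoring surrounding blanks): 010

Final answer: Output: 010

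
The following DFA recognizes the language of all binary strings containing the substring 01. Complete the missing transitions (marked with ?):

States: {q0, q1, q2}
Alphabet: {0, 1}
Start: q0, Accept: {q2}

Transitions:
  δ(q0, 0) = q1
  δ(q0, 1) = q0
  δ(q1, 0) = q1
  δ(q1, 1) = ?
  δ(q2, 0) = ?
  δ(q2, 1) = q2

What each state remembers (consistent with the given transitions and accept states):
  q0: 01 not seen yet and the last symbol was not 0
  q1: 01 not seen yet and the last symbol was 0
  q2: the substring 01 has already been seen
Filling in the missing entries:
  δ(q1, 1): in q1 (01 not seen yet and the last symbol was 0), after reading 1 we have: the substring 01 has already been seen → q2
  δ(q2, 0): in q2 (the substring 01 has already been seen), after reading 0 we have: the substring 01 has already been seen → q2

Final answer: δ(q1, 1) = q2; δ(q2, 0) = q2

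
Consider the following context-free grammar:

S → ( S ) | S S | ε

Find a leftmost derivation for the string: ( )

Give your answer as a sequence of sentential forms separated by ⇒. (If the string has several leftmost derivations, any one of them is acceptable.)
Start with S.
Step 1: the leftmost non-terminal is S; apply S → ( S ):  ( S )
Step 2: the leftmost non-terminal is S; apply S → ε:  ( )

Final answer: S ⇒ ( S ) ⇒ ( )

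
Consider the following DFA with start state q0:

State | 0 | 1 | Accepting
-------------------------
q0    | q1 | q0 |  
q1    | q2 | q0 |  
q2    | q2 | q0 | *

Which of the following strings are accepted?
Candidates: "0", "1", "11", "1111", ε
"0": q0 → q1; q1 is not accepting → rejected
"1": q0 → q0; q0 is not accepting → rejected
"11": q0 → q0 → q0; q0 is not accepting → rejected
"1111": q0 → q0 → q0 → q0 → q0; q0 is not accepting → rejected
ε: q0; q0 is not accepting → rejected

Final answer: None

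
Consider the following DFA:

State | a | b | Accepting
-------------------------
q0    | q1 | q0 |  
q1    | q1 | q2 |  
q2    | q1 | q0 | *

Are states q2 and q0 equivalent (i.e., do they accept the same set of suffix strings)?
Try the suffix ε (the empty string).
From q2: q2 — accepting.
From q0: q0 — not accepting.
The two states disagree on this suffix, so they are not equivalent.

Final answer: No. Distinguishing string: ε (the empty string) - accepted from q2 but not from q0.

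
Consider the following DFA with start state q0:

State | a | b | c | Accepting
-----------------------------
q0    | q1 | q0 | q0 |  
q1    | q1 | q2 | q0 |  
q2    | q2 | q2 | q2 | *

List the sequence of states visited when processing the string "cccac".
q0 → q0 → q0 → q0 → q1 → q0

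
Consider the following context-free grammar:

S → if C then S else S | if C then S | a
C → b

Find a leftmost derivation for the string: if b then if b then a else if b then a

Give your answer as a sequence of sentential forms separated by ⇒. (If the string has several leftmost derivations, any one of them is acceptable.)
Start with S.
Step 1: the leftmost non-terminal is S; apply S → if C then S:  if C then S
Step 2: the leftmost non-terminal is C; apply C → b:  if b then S
Step 3: the leftmost non-terminal is S; apply S → if C then S else S:  if b then if C then S else S
Step 4: the leftmost non-terminal is C; apply C → b:  if b then if b then S else S
Step 5: the leftmost non-terminal is S; apply S → a:  if b then if b then a else S
Step 6: the leftmost non-terminal is S; apply S → if C then S:  if b then if b then a else if C then S
Step 7: the leftmost non-terminal is C; apply C → b:  if b then if b then a else if b then S
Step 8: the leftmost non-terminal is S; apply S → a:  if b then if b then a else if b then a

Final answer: S ⇒ if C then S ⇒ if b then S ⇒ if b then if C then S else S ⇒ if b then if b then S else S ⇒ if b then if b then a else S ⇒ if b then if b then a else if C then S ⇒ if b then if b then a else if b then S ⇒ if b then if b then a else if b then a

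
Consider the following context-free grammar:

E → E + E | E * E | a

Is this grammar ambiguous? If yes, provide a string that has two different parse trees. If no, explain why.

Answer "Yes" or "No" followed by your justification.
Two different leftmost derivations of a + a * a:
  (1) E ⇒ E + E ⇒ a + E ⇒ a + E * E ⇒ a + a * E ⇒ a + a * a   (tree groups a + (a * a))
  (2) E ⇒ E * E ⇒ E + E * E ⇒ a + E * E ⇒ a + a * E ⇒ a + a * a   (tree groups (a + a) * a)
Two distinct leftmost derivations = two distinct parse trees, so the grammar is ambiguous.

Final answer: Yes - the string 'a + a * a' has two distinct leftmost derivations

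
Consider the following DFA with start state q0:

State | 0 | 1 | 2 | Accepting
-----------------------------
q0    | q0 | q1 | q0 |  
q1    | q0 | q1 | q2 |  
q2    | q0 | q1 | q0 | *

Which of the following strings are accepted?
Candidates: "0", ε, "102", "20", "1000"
"0": q0 → q0; q0 is not accepting → rejected
ε: q0; q0 is not accepting → rejected
"102": q0 → q1 → q0 → q0; q0 is not accepting → rejected
"20": q0 → q0 → q0; q0 is not accepting → rejected
"1000": q0 → q1 → q0 → q0 → q0; q0 is not accepting → rejected

Final answer: None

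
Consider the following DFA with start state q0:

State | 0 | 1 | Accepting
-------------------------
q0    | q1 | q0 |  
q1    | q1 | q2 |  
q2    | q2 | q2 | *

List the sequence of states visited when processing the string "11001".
q0 → q0 → q0 → q1 → q1 → q2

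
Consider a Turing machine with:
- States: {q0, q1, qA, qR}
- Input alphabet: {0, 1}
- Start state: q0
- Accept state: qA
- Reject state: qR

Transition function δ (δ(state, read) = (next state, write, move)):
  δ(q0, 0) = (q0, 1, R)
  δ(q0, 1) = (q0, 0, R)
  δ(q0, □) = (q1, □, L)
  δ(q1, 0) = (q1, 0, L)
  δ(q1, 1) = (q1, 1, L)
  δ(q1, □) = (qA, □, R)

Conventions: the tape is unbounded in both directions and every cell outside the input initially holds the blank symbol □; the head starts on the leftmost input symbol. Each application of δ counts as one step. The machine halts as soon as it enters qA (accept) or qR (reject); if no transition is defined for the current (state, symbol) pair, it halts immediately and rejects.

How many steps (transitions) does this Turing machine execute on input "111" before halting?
Step 0: [q0]111 (head at position 0)
Step 1: δ(q0, 1) = (q0, 0, R)  ⊢  0[q0]11 (head at position 1)
Step 2: δ(q0, 1) = (q0, 0, R)  ⊢  00[q0]1 (head at position 2)
Step 3: δ(q0, 1) = (q0, 0, R)  ⊢  000[q0]□ (head at position 3)
Step 4: δ(q0, □) = (q1, □, L)  ⊢  00[q1]0□ (head at position 2)
Step 5: δ(q1, 0) = (q1, 0, L)  ⊢  0[q1]00□ (head at position 1)
Step 6: δ(q1, 0) = (q1, 0, L)  ⊢  [q1]000□ (head at position 0)
Step 7: δ(q1, 0) = (q1, 0, L)  ⊢  [q1]□000□ (head at position -1)
Step 8: δ(q1, □) = (qA, □, R)  ⊢  □[qA]000□ (head at position 0)
The machine is in qA, so it halts and accepts.
Number of transitions executed: 8.

Final answer: 8 steps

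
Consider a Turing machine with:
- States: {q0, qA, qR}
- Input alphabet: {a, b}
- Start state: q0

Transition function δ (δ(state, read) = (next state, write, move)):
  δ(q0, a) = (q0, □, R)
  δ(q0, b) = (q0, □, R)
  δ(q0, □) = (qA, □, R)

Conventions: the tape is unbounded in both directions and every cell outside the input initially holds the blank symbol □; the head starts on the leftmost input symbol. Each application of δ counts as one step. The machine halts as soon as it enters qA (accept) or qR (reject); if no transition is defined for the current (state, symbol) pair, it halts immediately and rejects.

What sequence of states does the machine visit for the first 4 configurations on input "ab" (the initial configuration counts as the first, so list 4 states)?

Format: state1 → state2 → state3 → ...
Step 0: [q0]ab (head at position 0)
Step 1: δ(q0, a) = (q0, □, R)  ⊢  □[q0]b (head at position 1)
Step 2: δ(q0, b) = (q0, □, R)  ⊢  □□[q0]□ (head at position 2)
Step 3: δ(q0, □) = (qA, □, R)  ⊢  □□□[qA]□ (head at position 3)
Reading off the states of these 4 configurations: q0 → q0 → q0 → qA

Final answer: q0 → q0 → q0 → qA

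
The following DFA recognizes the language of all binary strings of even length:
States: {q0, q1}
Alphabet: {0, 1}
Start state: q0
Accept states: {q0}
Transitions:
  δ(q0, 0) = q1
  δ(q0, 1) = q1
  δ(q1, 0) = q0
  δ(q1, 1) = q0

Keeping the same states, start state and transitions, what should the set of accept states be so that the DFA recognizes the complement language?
The DFA is complete (every state has a transition on every symbol), so the complement
is recognized by the same DFA with accepting and non-accepting states swapped.
Original accept states: {q0}
Complement accept states = All states - Original accept states
= {q0, q1} - {q0}
= {q1}
Complement language: strings of ODD length

Final answer: {q1}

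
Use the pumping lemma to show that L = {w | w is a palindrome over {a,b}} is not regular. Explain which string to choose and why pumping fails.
Language: L = {w | w is a palindrome over {a,b}} (strings that read the same forwards and backwards)
Step 1: Assume for contradiction that L is regular, with pumping length p.
Step 2: Choose s = a^p b a^p. Then s ∈ L (it reads the same forwards and backwards) and |s| ≥ p.
Step 3: Consider any decomposition s = xyz with |xy| ≤ p and |y| > 0. Since |xy| ≤ p and the first p symbols of s are all a's, y = a^k for some k with 1 ≤ k ≤ p.
Step 4: Pumping up (i = 2): xy²z = a^(p+k) b a^p. Its reverse is a^p b a^(p+k) ≠ a^(p+k) b a^p (the single b is no longer in the middle), so xy²z is not a palindrome and xy²z ∉ L.
This contradicts the pumping lemma, so L is not regular.

Final answer: Choose s = a^p b a^p. Since |xy| ≤ p, y = a^k with k ≥ 1. Then xy²z = a^(p+k) b a^p is not a palindrome, so ∉ L.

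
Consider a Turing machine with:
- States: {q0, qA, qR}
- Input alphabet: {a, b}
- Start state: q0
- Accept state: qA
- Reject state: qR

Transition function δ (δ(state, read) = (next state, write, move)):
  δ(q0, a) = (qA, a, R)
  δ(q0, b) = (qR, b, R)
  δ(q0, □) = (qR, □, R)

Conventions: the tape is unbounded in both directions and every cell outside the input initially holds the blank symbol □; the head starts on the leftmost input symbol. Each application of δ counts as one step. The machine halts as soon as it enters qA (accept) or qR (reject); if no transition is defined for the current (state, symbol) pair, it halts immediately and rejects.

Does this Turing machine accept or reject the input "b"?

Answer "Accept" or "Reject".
Step 0: [q0]b (head at position 0)
Step 1: δ(q0, b) = (qR, b, R)  ⊢  b[qR]□ (head at position 1)
The machine is in qR, so it halts and rejects.

Final answer: Reject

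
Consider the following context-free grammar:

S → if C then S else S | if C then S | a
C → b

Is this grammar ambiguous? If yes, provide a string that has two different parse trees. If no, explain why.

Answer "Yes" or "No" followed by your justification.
The 'dangling else' can attach to either if. Two leftmost derivations of  if b then if b then a else a:
  (1) S ⇒ if C then S else S ⇒ if b then S else S ⇒ if b then if C then S else S ⇒ if b then if b then S else S ⇒ if b then if b then a else S ⇒ if b then if b then a else a   (else belongs to the outer if)
  (2) S ⇒ if C then S ⇒ if b then S ⇒ if b then if C then S else S ⇒ if b then if b then S else S ⇒ if b then if b then a else S ⇒ if b then if b then a else a   (else belongs to the inner if)
Two distinct parse trees for the same string, so the grammar is ambiguous.

Final answer: Yes - the string 'if b then if b then a else a' has two distinct leftmost derivations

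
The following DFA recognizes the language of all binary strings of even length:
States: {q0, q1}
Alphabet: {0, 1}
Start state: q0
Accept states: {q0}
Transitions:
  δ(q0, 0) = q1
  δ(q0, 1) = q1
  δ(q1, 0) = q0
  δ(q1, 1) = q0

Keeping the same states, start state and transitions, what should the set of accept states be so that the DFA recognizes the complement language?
The DFA is complete (every state has a transition on every symbol), so the complement
is recognized by the same DFA with accepting and non-accepting states swapped.
Original accept states: {q0}
Complement accept states = All states - Original accept states
= {q0, q1} - {q0}
= {q1}
Complement language: strings of ODD length

Final answer: {q1}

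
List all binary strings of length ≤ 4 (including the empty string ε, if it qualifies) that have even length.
Checking every binary string of length 0 to 4:
  Length 0: accepted: ε | rejected: (none)
  Length 1: accepted: (none) | rejected: 0, 1
  Length 2: accepted: 00, 01, 10, 11 | rejected: (none)
  Length 3: accepted: (none) | rejected: 000, 001, 010, 011, 100, 101, 110, 111
  Length 4: accepted: 0000, 0001, 0010, 0011, 0100, 0101, 0110, 0111, 1000, 1001, 1010, 1011, 1100, 1101, 1110, 1111 | rejected: (none)
Total: 21 string(s).

Final answer: ε, 00, 01, 10, 11, 0000, 0001, 0010, 0011, 0100, 0101, 0110, 0111, 1000, 1001, 1010, 1011, 1100, 1101, 1110, 1111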